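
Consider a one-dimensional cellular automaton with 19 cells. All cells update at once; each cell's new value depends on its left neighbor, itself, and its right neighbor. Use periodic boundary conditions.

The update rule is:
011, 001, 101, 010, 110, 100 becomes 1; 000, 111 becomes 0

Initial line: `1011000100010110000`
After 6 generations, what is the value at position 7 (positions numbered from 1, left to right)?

1

1111101110111111001
0000111011100001111
1001101110110011001
1111111011111111111
0000001110000000000
0000011011000000000
position 7 holds 1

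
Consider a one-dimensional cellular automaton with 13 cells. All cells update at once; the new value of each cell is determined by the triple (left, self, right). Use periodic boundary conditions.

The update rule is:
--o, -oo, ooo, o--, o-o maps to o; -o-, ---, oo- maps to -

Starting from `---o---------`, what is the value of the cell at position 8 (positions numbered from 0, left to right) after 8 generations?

o

generation 1: --o-o--------
generation 2: -o-o-o-------
generation 3: o-o-o-o------
generation 4: -o-o-o-o----o
generation 5: o-o-o-o-o--o-
generation 6: -o-o-o-o-oo-o
generation 7: o-o-o-o-oo-o-
generation 8: -o-o-o-oo-o-o
position 8 holds o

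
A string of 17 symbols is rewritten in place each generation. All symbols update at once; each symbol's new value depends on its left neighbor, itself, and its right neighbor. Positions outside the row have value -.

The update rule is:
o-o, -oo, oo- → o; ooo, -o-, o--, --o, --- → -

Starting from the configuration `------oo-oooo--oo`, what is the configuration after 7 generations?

generation 1: ------oooo--o--oo
generation 2: ------o--o-----oo
generation 3: ---------------oo
generation 4: ---------------oo  (fixed point — unchanged through generation 7)

---------------oo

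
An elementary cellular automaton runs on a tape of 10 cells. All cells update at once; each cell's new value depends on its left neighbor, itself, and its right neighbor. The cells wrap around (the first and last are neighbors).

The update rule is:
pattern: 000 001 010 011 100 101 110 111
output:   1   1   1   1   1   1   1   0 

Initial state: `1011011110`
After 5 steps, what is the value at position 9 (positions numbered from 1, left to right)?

step 1: 1111110011
step 2: 0000011110
step 3: 1111110011  (repeats step 1; period 2)
step 5: 1111110011
position 9 holds 1

1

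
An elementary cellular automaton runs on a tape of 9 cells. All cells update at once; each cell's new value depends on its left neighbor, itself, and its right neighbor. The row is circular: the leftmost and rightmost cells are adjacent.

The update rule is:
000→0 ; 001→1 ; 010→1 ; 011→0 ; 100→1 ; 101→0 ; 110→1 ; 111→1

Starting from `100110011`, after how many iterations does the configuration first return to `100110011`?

111011101
111001100
011110111
001110011
110111101
110011100
011101111
001100111
110111011
110011001
111101110
011100110
101111011
100111001
111011110
011001110
101110111
100110011

18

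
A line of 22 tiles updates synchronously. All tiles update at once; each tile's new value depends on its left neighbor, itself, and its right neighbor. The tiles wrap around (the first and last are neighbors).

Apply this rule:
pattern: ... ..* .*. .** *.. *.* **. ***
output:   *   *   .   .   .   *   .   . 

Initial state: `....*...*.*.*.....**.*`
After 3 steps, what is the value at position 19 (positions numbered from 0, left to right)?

.

step 1: .***..**.*.*..****..*.
step 2: *....*..*.*..*.....*..
step 3: ..***..*.*..*..****..*
position 19 holds .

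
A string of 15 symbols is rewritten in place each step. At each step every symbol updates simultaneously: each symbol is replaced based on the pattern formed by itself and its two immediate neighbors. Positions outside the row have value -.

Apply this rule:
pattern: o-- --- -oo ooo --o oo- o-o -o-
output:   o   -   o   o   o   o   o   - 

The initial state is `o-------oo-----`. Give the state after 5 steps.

-o-----oooo----
o-o---oooooo---
-o-o-oooooooo--
o-o-oooooooooo-
-o-oooooooooooo

-o-oooooooooooo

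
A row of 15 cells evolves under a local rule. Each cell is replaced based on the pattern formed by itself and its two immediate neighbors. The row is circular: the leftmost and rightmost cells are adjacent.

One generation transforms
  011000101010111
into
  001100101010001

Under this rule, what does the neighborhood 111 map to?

At position 13 the neighborhood is 111; the next row has 0 there.

0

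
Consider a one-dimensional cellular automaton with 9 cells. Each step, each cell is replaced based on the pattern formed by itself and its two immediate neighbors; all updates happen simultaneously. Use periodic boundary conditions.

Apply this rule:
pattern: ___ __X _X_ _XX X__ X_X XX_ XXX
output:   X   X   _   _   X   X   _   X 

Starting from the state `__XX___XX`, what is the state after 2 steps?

__XX_X_XX

step 1: XX__XXX__
step 2: __XX_X_XX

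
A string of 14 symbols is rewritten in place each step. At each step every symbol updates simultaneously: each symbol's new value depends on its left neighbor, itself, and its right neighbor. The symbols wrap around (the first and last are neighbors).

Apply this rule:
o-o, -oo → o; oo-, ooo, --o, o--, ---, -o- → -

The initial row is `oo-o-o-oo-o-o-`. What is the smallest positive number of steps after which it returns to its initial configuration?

7

o-o-o-oo-o-o-o
-o-o-oo-o-o-oo
o-o-oo-o-o-oo-
-o-oo-o-o-oo-o
o-oo-o-o-oo-o-
-oo-o-o-oo-o-o
oo-o-o-oo-o-o-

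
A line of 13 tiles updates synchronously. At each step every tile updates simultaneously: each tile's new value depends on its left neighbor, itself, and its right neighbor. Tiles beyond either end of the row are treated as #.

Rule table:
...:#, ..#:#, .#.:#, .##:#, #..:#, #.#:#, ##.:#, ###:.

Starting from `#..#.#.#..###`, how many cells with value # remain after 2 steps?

3

step 1: ###########..
step 2: ..........###
count of #: 3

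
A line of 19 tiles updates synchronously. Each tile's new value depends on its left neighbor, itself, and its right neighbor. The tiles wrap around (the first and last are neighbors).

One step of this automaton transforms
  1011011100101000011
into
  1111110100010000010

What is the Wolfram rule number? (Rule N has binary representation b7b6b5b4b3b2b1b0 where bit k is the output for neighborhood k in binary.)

104

position 6: 111 → 0  (bit 7 = 0)
position 0: 110 → 1  (bit 6 = 1)
position 1: 101 → 1  (bit 5 = 1)
position 8: 100 → 0  (bit 4 = 0)
position 2: 011 → 1  (bit 3 = 1)
position 10: 010 → 0  (bit 2 = 0)
position 9: 001 → 0  (bit 1 = 0)
position 14: 000 → 0  (bit 0 = 0)
bits b7..b0 = 01101000 = 104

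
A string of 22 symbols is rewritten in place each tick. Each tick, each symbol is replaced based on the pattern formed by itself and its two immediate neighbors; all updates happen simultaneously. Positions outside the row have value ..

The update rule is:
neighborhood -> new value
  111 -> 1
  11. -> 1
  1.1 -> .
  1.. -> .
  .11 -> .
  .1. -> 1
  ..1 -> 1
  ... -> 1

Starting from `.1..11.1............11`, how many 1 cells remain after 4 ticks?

14

11.1.1.1.11111111111.1
.1.1.1.1..1111111111.1
11.1.1.1.1.111111111.1
.1.1.1.1.1..11111111.1
count of 1: 14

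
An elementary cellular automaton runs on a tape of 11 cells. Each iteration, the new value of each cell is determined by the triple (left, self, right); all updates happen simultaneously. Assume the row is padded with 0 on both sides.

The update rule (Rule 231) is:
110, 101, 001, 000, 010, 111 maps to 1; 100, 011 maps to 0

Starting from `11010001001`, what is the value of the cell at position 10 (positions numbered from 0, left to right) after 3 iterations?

iteration 1: 01110111011
iteration 2: 10111011101
iteration 3: 11011101111
position 10 holds 1

1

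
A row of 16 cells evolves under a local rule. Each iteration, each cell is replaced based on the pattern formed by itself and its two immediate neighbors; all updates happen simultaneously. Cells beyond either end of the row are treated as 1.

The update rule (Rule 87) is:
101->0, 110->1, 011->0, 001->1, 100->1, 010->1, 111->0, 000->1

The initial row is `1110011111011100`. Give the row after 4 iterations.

0001111111110000

0011100001000111
1100111111111000
0111000000001111
0001111111110000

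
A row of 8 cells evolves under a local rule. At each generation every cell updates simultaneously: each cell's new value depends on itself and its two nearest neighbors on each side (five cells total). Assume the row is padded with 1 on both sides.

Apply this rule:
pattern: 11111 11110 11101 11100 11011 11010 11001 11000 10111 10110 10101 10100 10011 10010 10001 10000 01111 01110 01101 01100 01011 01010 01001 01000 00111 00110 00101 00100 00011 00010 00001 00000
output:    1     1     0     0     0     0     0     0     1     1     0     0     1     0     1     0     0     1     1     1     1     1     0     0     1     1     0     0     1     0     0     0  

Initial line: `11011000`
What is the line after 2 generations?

00111010

generation 1: 10011011
generation 2: 00111010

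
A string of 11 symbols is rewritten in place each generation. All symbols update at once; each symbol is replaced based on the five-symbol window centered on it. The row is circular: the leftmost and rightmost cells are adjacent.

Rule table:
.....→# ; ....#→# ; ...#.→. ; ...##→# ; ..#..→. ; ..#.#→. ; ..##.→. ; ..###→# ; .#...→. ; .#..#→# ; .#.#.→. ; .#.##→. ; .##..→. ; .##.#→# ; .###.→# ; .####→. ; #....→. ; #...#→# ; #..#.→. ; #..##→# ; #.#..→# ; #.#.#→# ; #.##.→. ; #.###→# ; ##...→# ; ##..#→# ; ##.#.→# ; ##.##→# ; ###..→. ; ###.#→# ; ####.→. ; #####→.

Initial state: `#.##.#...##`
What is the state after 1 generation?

##.###.####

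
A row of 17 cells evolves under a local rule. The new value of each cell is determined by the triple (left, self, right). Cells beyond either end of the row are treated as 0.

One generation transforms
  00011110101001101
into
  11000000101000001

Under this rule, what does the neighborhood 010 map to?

At position 8 the neighborhood is 010; the next row has 1 there.

1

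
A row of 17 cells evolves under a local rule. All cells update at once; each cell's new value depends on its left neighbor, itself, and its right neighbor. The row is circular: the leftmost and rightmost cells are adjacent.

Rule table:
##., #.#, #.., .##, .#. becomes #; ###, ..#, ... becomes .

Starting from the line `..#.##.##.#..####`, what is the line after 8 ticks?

..##..###..###...

#.##########.#..#
###........####.#
..##.......#..###
#.###......##.#.#
###.##.....######
..#####....#.....
..#...##...##....
..##..###..###...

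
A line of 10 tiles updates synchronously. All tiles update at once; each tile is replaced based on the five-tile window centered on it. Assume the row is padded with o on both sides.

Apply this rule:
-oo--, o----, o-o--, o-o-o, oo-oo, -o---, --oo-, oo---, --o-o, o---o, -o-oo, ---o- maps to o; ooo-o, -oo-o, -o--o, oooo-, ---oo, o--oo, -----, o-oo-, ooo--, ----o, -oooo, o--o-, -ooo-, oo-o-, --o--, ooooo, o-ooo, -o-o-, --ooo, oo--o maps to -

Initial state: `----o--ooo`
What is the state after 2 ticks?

oo-o------
---ooo----

---ooo----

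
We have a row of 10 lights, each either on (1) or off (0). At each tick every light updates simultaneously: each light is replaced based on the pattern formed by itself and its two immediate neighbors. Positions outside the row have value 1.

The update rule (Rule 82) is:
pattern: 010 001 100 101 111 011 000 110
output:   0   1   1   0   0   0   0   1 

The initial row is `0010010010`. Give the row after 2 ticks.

0100100111

tick 1: 1101101100
tick 2: 0100100111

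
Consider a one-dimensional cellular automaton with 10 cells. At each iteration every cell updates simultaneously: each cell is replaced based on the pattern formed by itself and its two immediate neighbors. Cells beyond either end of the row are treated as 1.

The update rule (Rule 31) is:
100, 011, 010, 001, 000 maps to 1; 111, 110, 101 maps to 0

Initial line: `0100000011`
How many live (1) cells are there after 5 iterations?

9

0111111110
0100000000
0111111111
0100000000  (repeats iteration 2; period 2)
iteration 5: 0111111111
count of 1: 9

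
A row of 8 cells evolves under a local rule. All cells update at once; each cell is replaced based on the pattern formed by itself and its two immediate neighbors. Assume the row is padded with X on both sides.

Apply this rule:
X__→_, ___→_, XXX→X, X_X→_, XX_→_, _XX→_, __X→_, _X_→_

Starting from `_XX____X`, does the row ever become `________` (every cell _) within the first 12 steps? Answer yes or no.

yes

step 1: ________
all cells are _ at step 1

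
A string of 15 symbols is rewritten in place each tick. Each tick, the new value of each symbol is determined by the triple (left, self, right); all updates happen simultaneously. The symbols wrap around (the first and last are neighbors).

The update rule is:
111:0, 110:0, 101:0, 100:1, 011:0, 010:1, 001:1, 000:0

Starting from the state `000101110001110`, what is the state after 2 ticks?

001100001010001
110010011011011

110010011011011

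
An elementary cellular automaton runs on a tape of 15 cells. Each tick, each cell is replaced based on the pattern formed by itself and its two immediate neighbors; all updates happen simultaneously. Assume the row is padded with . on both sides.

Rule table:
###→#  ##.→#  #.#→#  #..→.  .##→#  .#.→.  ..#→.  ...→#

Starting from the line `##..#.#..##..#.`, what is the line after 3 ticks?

tick 1: ##...#...##....
tick 2: ##.#...#.##.###
tick 3: ###..#..#######

###..#..#######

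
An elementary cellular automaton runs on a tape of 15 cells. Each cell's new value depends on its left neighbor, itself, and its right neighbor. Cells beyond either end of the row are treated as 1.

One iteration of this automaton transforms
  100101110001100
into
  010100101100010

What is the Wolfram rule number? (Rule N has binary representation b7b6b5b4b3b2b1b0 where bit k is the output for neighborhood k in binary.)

position 6: 111 → 1  (bit 7 = 1)
position 0: 110 → 0  (bit 6 = 0)
position 4: 101 → 0  (bit 5 = 0)
position 1: 100 → 1  (bit 4 = 1)
position 5: 011 → 0  (bit 3 = 0)
position 3: 010 → 1  (bit 2 = 1)
position 2: 001 → 0  (bit 1 = 0)
position 9: 000 → 1  (bit 0 = 1)
bits b7..b0 = 10010101 = 149

149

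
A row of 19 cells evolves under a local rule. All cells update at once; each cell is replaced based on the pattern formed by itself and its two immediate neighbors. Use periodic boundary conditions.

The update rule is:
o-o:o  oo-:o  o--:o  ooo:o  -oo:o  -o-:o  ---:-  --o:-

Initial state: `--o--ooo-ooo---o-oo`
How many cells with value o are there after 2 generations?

o-oo-oooooooo--oooo
oooooooooooooo-oooo
count of o: 18

18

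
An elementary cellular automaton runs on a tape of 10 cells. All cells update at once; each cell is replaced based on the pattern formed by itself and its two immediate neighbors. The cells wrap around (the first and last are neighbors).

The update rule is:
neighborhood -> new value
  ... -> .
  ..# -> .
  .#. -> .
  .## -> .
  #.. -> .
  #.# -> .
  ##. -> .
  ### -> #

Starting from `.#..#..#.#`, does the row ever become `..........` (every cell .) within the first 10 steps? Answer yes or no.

..........
all cells are . at step 1

yes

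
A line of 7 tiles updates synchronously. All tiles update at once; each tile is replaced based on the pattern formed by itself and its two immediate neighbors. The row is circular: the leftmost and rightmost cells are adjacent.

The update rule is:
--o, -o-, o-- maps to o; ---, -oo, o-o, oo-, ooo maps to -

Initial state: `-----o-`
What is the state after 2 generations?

o--o---

----ooo
o--o---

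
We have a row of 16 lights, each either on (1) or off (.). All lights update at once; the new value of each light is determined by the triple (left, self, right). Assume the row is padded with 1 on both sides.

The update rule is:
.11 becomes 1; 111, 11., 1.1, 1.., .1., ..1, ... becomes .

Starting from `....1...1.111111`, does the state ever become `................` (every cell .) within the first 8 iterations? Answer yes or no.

yes

..........1.....
................
all cells are . at iteration 2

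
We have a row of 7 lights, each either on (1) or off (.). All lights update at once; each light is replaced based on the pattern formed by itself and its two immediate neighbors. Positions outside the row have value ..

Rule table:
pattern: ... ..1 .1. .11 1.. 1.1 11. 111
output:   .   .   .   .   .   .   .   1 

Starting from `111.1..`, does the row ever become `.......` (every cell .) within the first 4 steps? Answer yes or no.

yes

.1.....
.......
all cells are . at step 2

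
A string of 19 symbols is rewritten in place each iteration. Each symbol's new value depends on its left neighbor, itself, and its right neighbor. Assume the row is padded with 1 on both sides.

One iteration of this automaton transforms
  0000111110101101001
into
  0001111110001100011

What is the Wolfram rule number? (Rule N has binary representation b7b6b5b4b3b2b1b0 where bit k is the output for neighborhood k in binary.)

202

position 5: 111 → 1  (bit 7 = 1)
position 8: 110 → 1  (bit 6 = 1)
position 9: 101 → 0  (bit 5 = 0)
position 0: 100 → 0  (bit 4 = 0)
position 4: 011 → 1  (bit 3 = 1)
position 10: 010 → 0  (bit 2 = 0)
position 3: 001 → 1  (bit 1 = 1)
position 1: 000 → 0  (bit 0 = 0)
bits b7..b0 = 11001010 = 202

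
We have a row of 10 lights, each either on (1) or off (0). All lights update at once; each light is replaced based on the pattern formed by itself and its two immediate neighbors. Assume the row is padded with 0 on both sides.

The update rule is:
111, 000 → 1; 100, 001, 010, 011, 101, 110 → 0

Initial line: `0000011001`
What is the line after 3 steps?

1111000000
0110011111
0000001110

0000001110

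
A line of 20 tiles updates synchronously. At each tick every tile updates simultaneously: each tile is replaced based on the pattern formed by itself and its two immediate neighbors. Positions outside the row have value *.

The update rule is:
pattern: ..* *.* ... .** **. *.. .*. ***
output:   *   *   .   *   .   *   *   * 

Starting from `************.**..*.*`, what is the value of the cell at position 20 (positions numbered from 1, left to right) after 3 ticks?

***********.**.*****
**********.**.******
*********.**.*******
position 20 holds *

*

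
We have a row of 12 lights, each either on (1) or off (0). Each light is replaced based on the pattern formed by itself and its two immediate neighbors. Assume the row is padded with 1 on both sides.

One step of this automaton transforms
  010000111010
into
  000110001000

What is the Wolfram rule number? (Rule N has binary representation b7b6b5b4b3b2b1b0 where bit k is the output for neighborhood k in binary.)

position 7: 111 → 0  (bit 7 = 0)
position 8: 110 → 1  (bit 6 = 1)
position 0: 101 → 0  (bit 5 = 0)
position 2: 100 → 0  (bit 4 = 0)
position 6: 011 → 0  (bit 3 = 0)
position 1: 010 → 0  (bit 2 = 0)
position 5: 001 → 0  (bit 1 = 0)
position 3: 000 → 1  (bit 0 = 1)
bits b7..b0 = 01000001 = 65

65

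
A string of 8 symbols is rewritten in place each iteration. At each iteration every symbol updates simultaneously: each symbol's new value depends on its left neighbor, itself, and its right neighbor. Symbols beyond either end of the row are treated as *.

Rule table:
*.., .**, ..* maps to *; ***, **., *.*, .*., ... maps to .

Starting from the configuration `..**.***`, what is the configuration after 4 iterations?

..*.**..

iteration 1: ***..*..
iteration 2: ...**.**
iteration 3: *.**..*.
iteration 4: ..*.**..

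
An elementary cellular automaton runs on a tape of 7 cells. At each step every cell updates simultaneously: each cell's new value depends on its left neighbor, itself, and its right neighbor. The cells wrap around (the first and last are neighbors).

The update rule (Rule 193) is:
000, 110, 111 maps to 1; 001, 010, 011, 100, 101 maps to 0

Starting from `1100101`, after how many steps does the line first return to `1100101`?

14

1100000
0101110
0000110
1110010
0110000
0010111
0000011
0111001
0011000
1001011
1000001
1011100
0001100
1100101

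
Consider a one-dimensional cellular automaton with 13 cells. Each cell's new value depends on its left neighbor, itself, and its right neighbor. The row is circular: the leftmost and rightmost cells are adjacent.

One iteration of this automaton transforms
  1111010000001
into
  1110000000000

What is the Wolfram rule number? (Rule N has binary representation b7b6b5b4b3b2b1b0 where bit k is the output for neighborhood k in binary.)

128

position 0: 111 → 1  (bit 7 = 1)
position 3: 110 → 0  (bit 6 = 0)
position 4: 101 → 0  (bit 5 = 0)
position 6: 100 → 0  (bit 4 = 0)
position 12: 011 → 0  (bit 3 = 0)
position 5: 010 → 0  (bit 2 = 0)
position 11: 001 → 0  (bit 1 = 0)
position 7: 000 → 0  (bit 0 = 0)
bits b7..b0 = 10000000 = 128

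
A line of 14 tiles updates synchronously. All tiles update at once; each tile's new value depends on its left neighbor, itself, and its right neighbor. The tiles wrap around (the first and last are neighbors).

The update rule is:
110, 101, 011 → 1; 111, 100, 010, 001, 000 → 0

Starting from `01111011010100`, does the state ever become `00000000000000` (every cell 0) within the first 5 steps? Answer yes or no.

no

01001111101000
00001000110000
00000000110000
00000000110000  (fixed point — unchanged through step 5)
step 5 is 00000000110000, still not uniform 0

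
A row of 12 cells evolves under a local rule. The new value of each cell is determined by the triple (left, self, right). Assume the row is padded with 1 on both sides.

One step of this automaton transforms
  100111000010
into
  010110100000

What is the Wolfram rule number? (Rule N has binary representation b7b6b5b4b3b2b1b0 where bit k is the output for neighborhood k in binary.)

position 4: 111 → 1  (bit 7 = 1)
position 0: 110 → 0  (bit 6 = 0)
position 11: 101 → 0  (bit 5 = 0)
position 1: 100 → 1  (bit 4 = 1)
position 3: 011 → 1  (bit 3 = 1)
position 10: 010 → 0  (bit 2 = 0)
position 2: 001 → 0  (bit 1 = 0)
position 7: 000 → 0  (bit 0 = 0)
bits b7..b0 = 10011000 = 152

152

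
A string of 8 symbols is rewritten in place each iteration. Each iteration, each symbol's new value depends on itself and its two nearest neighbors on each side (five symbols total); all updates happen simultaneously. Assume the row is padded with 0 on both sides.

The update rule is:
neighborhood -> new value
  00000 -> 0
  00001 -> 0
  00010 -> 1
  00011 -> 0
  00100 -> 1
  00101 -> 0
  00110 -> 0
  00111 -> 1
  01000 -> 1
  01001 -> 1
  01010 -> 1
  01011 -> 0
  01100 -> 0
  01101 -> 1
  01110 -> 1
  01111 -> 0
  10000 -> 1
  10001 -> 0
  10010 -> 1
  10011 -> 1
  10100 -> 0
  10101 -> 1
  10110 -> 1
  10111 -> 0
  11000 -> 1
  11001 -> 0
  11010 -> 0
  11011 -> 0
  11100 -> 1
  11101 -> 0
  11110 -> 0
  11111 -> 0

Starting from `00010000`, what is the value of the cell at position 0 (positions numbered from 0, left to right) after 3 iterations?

00111100
00100111
01111111
position 0 holds 0

0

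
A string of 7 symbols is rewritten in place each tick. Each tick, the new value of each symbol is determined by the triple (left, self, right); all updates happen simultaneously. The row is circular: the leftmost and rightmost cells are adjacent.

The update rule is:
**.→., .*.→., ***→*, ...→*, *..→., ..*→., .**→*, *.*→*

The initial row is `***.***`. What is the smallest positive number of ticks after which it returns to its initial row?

7

**.****
*.*****
.******
******.
*****.*
****.**
***.***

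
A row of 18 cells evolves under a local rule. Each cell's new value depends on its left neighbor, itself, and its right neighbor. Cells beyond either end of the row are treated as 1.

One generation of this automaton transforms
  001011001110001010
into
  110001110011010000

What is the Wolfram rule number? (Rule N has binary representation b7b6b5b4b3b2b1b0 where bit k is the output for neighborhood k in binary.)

82

position 9: 111 → 0  (bit 7 = 0)
position 5: 110 → 1  (bit 6 = 1)
position 3: 101 → 0  (bit 5 = 0)
position 0: 100 → 1  (bit 4 = 1)
position 4: 011 → 0  (bit 3 = 0)
position 2: 010 → 0  (bit 2 = 0)
position 1: 001 → 1  (bit 1 = 1)
position 12: 000 → 0  (bit 0 = 0)
bits b7..b0 = 01010010 = 82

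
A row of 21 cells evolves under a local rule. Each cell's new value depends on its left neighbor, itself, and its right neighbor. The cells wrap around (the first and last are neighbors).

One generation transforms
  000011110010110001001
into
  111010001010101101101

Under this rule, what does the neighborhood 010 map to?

1

At position 10 the neighborhood is 010; the next row has 1 there.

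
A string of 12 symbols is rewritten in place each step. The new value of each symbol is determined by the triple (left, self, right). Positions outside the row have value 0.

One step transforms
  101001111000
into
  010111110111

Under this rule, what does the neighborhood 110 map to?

At position 8 the neighborhood is 110; the next row has 0 there.

0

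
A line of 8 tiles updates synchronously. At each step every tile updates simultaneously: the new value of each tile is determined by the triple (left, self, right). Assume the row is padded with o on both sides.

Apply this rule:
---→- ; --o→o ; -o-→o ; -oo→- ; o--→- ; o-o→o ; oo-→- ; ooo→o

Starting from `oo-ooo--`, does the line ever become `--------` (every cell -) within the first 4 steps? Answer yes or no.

o-o-o--o
-oooo-o-
o-oo-ooo
-o--o-oo
step 4 is -o--o-oo, still not uniform -

no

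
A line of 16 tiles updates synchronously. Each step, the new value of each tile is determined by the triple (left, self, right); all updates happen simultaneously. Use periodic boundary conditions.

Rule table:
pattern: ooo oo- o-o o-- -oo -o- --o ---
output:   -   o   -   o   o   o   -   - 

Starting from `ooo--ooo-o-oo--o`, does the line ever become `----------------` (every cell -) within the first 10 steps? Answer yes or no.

no

step 1: --oo-o-o-o-ooo-o
step 2: o-oo-o-o-o-o-o-o
step 3: o-oo-o-o-o-o-o-o  (fixed point — unchanged through step 10)
step 10 is o-oo-o-o-o-o-o-o, still not uniform -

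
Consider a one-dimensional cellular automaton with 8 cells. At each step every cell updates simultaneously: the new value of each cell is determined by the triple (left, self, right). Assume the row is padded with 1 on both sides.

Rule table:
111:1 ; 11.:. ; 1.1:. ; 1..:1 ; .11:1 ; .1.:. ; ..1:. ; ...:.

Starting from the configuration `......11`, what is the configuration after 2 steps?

.1....11

1.....11
.1....11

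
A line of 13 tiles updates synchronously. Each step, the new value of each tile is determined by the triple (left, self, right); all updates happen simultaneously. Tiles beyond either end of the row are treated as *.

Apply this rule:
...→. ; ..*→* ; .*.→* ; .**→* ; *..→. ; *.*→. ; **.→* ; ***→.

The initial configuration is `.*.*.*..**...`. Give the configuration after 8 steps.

.*.*.*.***..*
.*.*.*.*.*.**
.*.*.*.*.*.*.
.*.*.*.*.*.*.  (fixed point — unchanged through step 8)

.*.*.*.*.*.*.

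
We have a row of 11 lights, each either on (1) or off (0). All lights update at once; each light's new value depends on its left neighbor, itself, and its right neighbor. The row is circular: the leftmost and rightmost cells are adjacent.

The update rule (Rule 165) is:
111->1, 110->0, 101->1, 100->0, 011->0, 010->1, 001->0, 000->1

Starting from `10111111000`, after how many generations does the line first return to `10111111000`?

11011110010
00101100011
00110001000
10000101011
00110111101
00001011011
01101100100
00010000101
01010110111
11111001010
01110001111
10100100110
11100100001
11000101100
00010110000
11011000111
10100010011
01101010001
10011110101
00001101110
11100010100
01001011100
01001101001
11000011001
10011000000
10000011110
10111001101
01010000010
01110111010
00101010110
10111111000

31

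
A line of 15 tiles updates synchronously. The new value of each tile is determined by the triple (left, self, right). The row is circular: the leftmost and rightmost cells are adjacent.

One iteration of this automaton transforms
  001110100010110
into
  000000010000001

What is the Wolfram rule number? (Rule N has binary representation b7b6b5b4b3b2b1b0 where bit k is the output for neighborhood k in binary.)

16

position 3: 111 → 0  (bit 7 = 0)
position 4: 110 → 0  (bit 6 = 0)
position 5: 101 → 0  (bit 5 = 0)
position 7: 100 → 1  (bit 4 = 1)
position 2: 011 → 0  (bit 3 = 0)
position 6: 010 → 0  (bit 2 = 0)
position 1: 001 → 0  (bit 1 = 0)
position 0: 000 → 0  (bit 0 = 0)
bits b7..b0 = 00010000 = 16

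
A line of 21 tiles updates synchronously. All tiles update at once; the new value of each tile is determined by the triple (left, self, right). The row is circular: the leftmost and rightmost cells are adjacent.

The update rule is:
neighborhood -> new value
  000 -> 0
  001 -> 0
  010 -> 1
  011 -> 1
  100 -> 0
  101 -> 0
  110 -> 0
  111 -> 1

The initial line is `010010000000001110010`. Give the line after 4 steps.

010010000000001000010

010010000000001100010
010010000000001000010
010010000000001000010  (fixed point — unchanged through step 4)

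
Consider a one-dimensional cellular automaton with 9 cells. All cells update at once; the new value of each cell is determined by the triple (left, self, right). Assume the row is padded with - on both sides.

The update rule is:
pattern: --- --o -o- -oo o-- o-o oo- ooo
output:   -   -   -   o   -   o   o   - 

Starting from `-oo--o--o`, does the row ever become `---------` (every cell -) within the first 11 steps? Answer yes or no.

-oo------
-oo------  (fixed point — unchanged through step 11)
step 11 is -oo------, still not uniform -

no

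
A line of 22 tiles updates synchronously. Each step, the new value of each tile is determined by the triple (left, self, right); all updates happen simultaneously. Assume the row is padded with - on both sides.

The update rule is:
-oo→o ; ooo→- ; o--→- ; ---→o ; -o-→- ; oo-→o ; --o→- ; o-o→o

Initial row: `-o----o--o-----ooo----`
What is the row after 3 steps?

ooooooo--oo-oooo-oooo-

step 1: ---oo------ooo-o-o-ooo
step 2: oo-oo-oooo-o-oo-o-oo-o
step 3: ooooooo--oo-oooo-oooo-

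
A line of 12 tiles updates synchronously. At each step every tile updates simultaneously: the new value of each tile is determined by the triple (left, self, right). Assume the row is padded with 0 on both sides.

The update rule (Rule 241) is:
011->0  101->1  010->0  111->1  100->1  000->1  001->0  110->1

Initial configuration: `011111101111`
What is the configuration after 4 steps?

001111110111
100111111011
010011111101
001001111110

001001111110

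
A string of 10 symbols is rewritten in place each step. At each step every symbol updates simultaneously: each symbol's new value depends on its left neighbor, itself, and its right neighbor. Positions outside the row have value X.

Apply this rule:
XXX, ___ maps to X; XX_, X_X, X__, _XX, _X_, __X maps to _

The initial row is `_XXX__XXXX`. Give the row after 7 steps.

__X____XXX
____XX__XX
_XX______X
____XXXX__
_XX__XX___
________X_
_XXXXXX___

_XXXXXX___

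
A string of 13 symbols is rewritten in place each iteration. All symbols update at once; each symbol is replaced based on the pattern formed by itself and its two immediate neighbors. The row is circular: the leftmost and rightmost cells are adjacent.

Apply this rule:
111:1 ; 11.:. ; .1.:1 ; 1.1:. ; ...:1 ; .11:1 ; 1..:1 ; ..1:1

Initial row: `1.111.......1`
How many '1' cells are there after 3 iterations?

10

..11.11111111
111..1111111.
11.11111111..
count of 1: 10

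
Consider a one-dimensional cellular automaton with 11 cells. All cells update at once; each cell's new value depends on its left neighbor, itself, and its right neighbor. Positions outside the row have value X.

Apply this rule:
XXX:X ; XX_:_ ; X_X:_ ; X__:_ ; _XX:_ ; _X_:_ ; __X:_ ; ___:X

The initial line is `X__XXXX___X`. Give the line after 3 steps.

____XXXXXX_

____XX__X__
_XX________
____XXXXXX_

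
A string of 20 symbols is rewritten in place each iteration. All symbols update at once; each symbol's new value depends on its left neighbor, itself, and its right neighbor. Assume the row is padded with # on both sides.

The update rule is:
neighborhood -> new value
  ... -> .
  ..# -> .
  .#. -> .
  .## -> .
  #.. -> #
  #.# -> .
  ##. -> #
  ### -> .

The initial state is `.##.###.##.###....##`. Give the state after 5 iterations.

iteration 1: ..#...#..#...##.....
iteration 2: #..#...#..#...##....
iteration 3: ##..#...#..#...##...
iteration 4: .##..#...#..#...##..
iteration 5: ..##..#...#..#...##.

..##..#...#..#...##.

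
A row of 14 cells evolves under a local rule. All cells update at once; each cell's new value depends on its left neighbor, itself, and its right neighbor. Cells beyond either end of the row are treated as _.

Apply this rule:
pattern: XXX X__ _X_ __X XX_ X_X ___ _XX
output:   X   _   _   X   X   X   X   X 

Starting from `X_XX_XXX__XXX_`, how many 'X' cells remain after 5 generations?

generation 1: _XXXXXXX_XXXX_
generation 2: XXXXXXXXXXXXX_
generation 3: XXXXXXXXXXXXX_  (fixed point — unchanged through generation 5)
count of X: 13

13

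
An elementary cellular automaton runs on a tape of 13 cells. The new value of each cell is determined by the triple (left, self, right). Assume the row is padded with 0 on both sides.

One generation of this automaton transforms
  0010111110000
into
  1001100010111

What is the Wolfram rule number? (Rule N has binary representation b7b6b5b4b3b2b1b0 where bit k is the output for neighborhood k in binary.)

position 5: 111 → 0  (bit 7 = 0)
position 8: 110 → 1  (bit 6 = 1)
position 3: 101 → 1  (bit 5 = 1)
position 9: 100 → 0  (bit 4 = 0)
position 4: 011 → 1  (bit 3 = 1)
position 2: 010 → 0  (bit 2 = 0)
position 1: 001 → 0  (bit 1 = 0)
position 0: 000 → 1  (bit 0 = 1)
bits b7..b0 = 01101001 = 105

105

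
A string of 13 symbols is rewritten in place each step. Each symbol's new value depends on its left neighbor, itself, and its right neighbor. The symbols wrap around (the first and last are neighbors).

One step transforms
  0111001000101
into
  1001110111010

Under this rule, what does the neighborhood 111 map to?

At position 2 the neighborhood is 111; the next row has 0 there.

0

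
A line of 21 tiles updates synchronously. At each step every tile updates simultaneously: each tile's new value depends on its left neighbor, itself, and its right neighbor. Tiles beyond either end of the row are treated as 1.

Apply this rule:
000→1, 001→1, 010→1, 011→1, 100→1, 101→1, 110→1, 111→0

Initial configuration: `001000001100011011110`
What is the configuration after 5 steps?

111111111111111110011

111111111111111110011
000000000000000011110
111111111111111110011  (repeats step 1; period 2)
step 5: 111111111111111110011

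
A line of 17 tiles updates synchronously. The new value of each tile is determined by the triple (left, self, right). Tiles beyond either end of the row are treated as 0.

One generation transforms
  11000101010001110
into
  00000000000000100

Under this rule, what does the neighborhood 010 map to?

0

At position 5 the neighborhood is 010; the next row has 0 there.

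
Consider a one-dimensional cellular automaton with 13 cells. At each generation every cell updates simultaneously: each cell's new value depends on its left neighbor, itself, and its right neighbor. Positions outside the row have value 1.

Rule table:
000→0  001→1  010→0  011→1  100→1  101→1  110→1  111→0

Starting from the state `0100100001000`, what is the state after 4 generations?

generation 1: 1011010010101
generation 2: 1111101101011
generation 3: 0000111110110
generation 4: 1001100011111

1001100011111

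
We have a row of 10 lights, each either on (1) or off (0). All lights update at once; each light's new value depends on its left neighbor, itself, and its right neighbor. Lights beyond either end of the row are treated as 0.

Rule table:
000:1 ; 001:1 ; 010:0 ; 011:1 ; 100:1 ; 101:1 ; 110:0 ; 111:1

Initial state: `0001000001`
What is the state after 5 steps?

1111101010

1110111110
1101111101
1011111010
0111110101
1111101010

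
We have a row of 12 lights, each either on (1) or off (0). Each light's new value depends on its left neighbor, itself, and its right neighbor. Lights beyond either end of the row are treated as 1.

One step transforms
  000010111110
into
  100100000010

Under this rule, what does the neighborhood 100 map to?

1

At position 0 the neighborhood is 100; the next row has 1 there.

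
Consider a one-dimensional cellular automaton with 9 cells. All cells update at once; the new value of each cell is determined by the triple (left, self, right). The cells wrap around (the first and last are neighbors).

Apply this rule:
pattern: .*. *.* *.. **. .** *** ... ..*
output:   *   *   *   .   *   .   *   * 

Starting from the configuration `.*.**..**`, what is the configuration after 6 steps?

step 1: ****.***.
step 2: *...**..*
step 3: .****.***
step 4: **...**..
step 5: *.****.**
step 6: .**...**.

.**...**.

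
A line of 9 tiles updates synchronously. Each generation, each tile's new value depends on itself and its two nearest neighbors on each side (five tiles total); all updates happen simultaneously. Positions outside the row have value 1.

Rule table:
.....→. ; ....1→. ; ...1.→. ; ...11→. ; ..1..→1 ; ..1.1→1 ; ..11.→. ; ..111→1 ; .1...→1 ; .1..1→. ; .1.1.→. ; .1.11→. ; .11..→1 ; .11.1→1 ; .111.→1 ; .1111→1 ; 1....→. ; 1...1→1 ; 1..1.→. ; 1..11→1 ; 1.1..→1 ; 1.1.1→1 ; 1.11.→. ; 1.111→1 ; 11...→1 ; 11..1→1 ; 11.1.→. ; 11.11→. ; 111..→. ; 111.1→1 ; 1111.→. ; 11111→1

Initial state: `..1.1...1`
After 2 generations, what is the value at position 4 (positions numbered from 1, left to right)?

1.1.111.1
1.1.111.1
position 4 holds .

.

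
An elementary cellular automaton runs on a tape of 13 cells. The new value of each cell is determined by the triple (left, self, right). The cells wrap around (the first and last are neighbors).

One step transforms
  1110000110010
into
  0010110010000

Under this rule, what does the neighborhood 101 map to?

At position 12 the neighborhood is 101; the next row has 0 there.

0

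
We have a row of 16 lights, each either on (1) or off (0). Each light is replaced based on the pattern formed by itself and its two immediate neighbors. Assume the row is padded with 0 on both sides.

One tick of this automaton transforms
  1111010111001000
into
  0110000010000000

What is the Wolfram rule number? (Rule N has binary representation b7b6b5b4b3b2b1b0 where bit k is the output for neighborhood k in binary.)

position 1: 111 → 1  (bit 7 = 1)
position 3: 110 → 0  (bit 6 = 0)
position 4: 101 → 0  (bit 5 = 0)
position 10: 100 → 0  (bit 4 = 0)
position 0: 011 → 0  (bit 3 = 0)
position 5: 010 → 0  (bit 2 = 0)
position 11: 001 → 0  (bit 1 = 0)
position 14: 000 → 0  (bit 0 = 0)
bits b7..b0 = 10000000 = 128

128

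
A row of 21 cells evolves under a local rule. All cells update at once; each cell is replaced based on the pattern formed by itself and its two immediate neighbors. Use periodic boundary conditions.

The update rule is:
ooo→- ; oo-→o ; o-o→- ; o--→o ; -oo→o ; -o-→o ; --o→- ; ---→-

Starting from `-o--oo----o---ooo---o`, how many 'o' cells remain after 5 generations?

11

generation 1: -oo-ooo---oo--o-oo--o
generation 2: -oo-o-oo--ooo-o-ooo-o
generation 3: -oo-o-ooo-o-o-o-o-o-o
generation 4: -oo-o-o-o-o-o-o-o-o-o
generation 5: -oo-o-o-o-o-o-o-o-o-o
count of o: 11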